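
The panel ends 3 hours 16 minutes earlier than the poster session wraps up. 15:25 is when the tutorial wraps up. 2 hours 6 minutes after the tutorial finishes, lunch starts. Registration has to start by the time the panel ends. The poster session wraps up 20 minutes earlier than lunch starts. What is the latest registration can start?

Lunch starts at 15:25 + 126 min = 17:31.
The poster session ends at 17:31 − 20 min = 17:11.
The panel ends at 17:11 − 196 min = 13:55.
Registration is bounded by the panel, so the latest it can start is 13:55.

13:55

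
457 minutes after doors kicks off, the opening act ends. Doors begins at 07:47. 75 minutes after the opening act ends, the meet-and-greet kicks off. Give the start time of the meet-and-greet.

16:39

The opening act ends at 07:47 + 457 min = 15:24.
The meet-and-greet starts at 15:24 + 75 min = 16:39.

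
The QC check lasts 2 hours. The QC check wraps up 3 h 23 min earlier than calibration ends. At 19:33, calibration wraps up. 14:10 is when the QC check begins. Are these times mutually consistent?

Yes

The QC check ends at 19:33 − 203 min = 16:10.
The QC check starts at 16:10 − 120 min = 14:10.
That matches the stated 14:10, so the schedule is consistent.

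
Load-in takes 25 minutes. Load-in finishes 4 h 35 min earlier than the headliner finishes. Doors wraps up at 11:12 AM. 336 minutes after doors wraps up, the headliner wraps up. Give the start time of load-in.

11:48 AM

The headliner ends at 11:12 AM + 336 min = 4:48 PM.
Load-in ends at 4:48 PM − 275 min = 12:13 PM.
Load-in starts at 12:13 PM − 25 min = 11:48 AM.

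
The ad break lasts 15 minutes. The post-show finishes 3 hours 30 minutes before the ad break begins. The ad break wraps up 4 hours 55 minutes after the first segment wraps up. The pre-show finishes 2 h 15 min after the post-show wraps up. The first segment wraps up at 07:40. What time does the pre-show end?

The ad break ends at 07:40 + 295 min = 12:35.
The ad break starts at 12:35 − 15 min = 12:20.
The post-show ends at 12:20 − 210 min = 08:50.
The pre-show ends at 08:50 + 135 min = 11:05.

11:05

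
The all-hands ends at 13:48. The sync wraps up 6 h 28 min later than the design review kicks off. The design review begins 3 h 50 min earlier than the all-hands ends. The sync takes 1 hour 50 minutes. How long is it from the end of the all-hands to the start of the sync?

The design review starts at 13:48 − 230 min = 09:58.
The sync ends at 09:58 + 388 min = 16:26.
The sync starts at 16:26 − 110 min = 14:36.
From 13:48 to 14:36 is 48 minutes.

48 minutes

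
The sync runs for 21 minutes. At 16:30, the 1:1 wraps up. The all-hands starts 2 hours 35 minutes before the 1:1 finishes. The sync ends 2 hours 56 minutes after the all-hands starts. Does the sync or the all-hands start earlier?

the all-hands

The all-hands starts at 16:30 − 155 min = 13:55.
The sync ends at 13:55 + 176 min = 16:51.
The sync starts at 16:51 − 21 min = 16:30.
The sync starts at 16:30 and the all-hands starts at 13:55, so the all-hands is first.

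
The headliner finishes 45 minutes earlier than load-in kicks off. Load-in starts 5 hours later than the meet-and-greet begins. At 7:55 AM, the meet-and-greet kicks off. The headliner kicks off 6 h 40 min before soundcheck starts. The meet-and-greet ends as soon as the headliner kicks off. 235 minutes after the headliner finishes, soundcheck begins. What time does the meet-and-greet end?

Load-in starts at 7:55 AM + 300 min = 12:55 PM.
The headliner ends at 12:55 PM − 45 min = 12:10 PM.
Soundcheck starts at 12:10 PM + 235 min = 4:05 PM.
The headliner starts at 4:05 PM − 400 min = 9:25 AM.
So the meet-and-greet ends at 9:25 AM.

9:25 AM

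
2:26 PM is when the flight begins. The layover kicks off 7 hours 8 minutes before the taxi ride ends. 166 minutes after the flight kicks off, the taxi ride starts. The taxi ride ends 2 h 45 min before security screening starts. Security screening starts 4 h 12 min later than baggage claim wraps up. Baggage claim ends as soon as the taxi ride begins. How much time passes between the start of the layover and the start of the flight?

2 h 55 min

The taxi ride starts at 2:26 PM + 166 min = 5:12 PM.
So baggage claim ends at 5:12 PM.
Security screening starts at 5:12 PM + 252 min = 9:24 PM.
The taxi ride ends at 9:24 PM − 165 min = 6:39 PM.
The layover starts at 6:39 PM − 428 min = 11:31 AM.
From 11:31 AM to 2:26 PM is 2 h 55 min.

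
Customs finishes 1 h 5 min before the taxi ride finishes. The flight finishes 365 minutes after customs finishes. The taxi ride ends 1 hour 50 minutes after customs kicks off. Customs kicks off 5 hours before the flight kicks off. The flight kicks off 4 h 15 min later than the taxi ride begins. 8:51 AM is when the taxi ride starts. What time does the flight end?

2:56 PM

The flight starts at 8:51 AM + 255 min = 1:06 PM.
Customs starts at 1:06 PM − 300 min = 8:06 AM.
The taxi ride ends at 8:06 AM + 110 min = 9:56 AM.
Customs ends at 9:56 AM − 65 min = 8:51 AM.
The flight ends at 8:51 AM + 365 min = 2:56 PM.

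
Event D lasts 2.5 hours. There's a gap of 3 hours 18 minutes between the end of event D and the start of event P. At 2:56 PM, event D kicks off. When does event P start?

8:44 PM

Event D ends at 2:56 PM + 150 min = 5:26 PM.
Event P starts at 5:26 PM + 198 min = 8:44 PM.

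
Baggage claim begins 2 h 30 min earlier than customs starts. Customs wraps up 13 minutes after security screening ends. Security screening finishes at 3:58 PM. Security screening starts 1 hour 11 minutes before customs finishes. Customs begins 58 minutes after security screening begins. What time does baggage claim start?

1:28 PM

Customs ends at 3:58 PM + 13 min = 4:11 PM.
Security screening starts at 4:11 PM − 71 min = 3:00 PM.
Customs starts at 3:00 PM + 58 min = 3:58 PM.
Baggage claim starts at 3:58 PM − 150 min = 1:28 PM.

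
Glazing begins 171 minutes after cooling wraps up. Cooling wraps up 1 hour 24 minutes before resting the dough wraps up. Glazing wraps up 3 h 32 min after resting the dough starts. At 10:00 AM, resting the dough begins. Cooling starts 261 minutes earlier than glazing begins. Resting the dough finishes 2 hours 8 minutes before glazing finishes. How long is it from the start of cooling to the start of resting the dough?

1.5 hours

Glazing ends at 10:00 AM + 212 min = 1:32 PM.
Resting the dough ends at 1:32 PM − 128 min = 11:24 AM.
Cooling ends at 11:24 AM − 84 min = 10:00 AM.
Glazing starts at 10:00 AM + 171 min = 12:51 PM.
Cooling starts at 12:51 PM − 261 min = 8:30 AM.
From 8:30 AM to 10:00 AM is 1.5 hours.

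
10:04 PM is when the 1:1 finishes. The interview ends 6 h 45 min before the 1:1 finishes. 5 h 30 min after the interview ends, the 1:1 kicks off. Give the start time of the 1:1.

The interview ends at 10:04 PM − 405 min = 3:19 PM.
The 1:1 starts at 3:19 PM + 330 min = 8:49 PM.

8:49 PM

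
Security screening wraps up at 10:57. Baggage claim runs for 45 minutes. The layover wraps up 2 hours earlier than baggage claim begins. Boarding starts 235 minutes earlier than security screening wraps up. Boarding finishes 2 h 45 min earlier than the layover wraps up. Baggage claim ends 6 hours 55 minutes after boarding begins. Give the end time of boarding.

08:27

Boarding starts at 10:57 − 235 min = 07:02.
Baggage claim ends at 07:02 + 415 min = 13:57.
Baggage claim starts at 13:57 − 45 min = 13:12.
The layover ends at 13:12 − 120 min = 11:12.
Boarding ends at 11:12 − 165 min = 08:27.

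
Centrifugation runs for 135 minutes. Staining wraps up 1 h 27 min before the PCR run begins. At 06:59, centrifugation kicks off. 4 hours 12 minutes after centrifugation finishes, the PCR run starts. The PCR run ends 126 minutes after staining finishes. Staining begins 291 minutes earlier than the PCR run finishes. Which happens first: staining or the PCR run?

staining

Centrifugation ends at 06:59 + 135 min = 09:14.
The PCR run starts at 09:14 + 252 min = 13:26.
Staining ends at 13:26 − 87 min = 11:59.
The PCR run ends at 11:59 + 126 min = 14:05.
Staining starts at 14:05 − 291 min = 09:14.
Staining starts at 09:14 and the PCR run starts at 13:26, so staining is first.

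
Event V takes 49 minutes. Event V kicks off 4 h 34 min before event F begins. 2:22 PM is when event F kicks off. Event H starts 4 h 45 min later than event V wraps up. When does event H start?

3:22 PM

Event V starts at 2:22 PM − 274 min = 9:48 AM.
Event V ends at 9:48 AM + 49 min = 10:37 AM.
Event H starts at 10:37 AM + 285 min = 3:22 PM.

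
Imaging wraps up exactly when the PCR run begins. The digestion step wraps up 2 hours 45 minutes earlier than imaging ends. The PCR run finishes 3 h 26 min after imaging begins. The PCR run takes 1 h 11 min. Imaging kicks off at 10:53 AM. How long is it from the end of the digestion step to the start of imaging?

The PCR run ends at 10:53 AM + 206 min = 2:19 PM.
The PCR run starts at 2:19 PM − 71 min = 1:08 PM.
So imaging ends at 1:08 PM.
The digestion step ends at 1:08 PM − 165 min = 10:23 AM.
From 10:23 AM to 10:53 AM is 30 minutes.

30 minutes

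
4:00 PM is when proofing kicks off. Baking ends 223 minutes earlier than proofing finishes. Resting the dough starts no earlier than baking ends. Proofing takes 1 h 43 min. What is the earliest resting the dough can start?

2:00 PM

Proofing ends at 4:00 PM + 103 min = 5:43 PM.
Baking ends at 5:43 PM − 223 min = 2:00 PM.
Resting the dough is bounded by baking, so the earliest it can start is 2:00 PM.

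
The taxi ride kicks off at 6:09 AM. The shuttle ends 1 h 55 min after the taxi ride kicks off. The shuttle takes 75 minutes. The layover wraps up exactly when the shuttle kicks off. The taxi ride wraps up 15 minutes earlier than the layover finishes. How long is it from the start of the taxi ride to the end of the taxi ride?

The shuttle ends at 6:09 AM + 115 min = 8:04 AM.
The shuttle starts at 8:04 AM − 75 min = 6:49 AM.
So the layover ends at 6:49 AM.
The taxi ride ends at 6:49 AM − 15 min = 6:34 AM.
From 6:09 AM to 6:34 AM is 25 minutes.

25 minutes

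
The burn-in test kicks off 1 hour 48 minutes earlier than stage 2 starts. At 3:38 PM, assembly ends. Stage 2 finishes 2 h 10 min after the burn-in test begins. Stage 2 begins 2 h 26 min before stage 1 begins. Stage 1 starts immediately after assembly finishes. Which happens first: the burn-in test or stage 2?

Stage 1 starts at 3:38 PM.
Stage 2 starts at 3:38 PM − 146 min = 1:12 PM.
The burn-in test starts at 1:12 PM − 108 min = 11:24 AM.
The burn-in test starts at 11:24 AM and stage 2 starts at 1:12 PM, so the burn-in test is first.

the burn-in test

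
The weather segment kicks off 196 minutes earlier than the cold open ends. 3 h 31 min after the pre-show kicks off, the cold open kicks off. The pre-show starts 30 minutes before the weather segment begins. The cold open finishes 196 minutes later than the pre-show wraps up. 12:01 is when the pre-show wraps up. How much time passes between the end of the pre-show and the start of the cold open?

3 h 1 min

The cold open ends at 12:01 + 196 min = 15:17.
The weather segment starts at 15:17 − 196 min = 12:01.
The pre-show starts at 12:01 − 30 min = 11:31.
The cold open starts at 11:31 + 211 min = 15:02.
From 12:01 to 15:02 is 3 h 1 min.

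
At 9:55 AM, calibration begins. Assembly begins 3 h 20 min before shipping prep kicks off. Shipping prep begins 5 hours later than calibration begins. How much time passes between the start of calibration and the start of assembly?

1 hour 40 minutes

Shipping prep starts at 9:55 AM + 300 min = 2:55 PM.
Assembly starts at 2:55 PM − 200 min = 11:35 AM.
From 9:55 AM to 11:35 AM is 1 hour 40 minutes.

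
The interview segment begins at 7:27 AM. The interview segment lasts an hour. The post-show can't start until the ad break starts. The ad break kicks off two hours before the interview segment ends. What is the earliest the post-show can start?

The interview segment ends at 7:27 AM + 60 min = 8:27 AM.
The ad break starts at 8:27 AM − 120 min = 6:27 AM.
The post-show is bounded by the ad break, so the earliest it can start is 6:27 AM.

6:27 AM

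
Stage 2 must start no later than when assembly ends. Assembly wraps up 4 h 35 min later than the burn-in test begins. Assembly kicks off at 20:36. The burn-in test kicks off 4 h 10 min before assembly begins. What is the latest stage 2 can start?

21:01

The burn-in test starts at 20:36 − 250 min = 16:26.
Assembly ends at 16:26 + 275 min = 21:01.
Stage 2 is bounded by assembly, so the latest it can start is 21:01.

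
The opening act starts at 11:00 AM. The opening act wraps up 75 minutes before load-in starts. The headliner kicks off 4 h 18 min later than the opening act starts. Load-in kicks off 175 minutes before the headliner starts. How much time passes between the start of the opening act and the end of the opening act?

The headliner starts at 11:00 AM + 258 min = 3:18 PM.
Load-in starts at 3:18 PM − 175 min = 12:23 PM.
The opening act ends at 12:23 PM − 75 min = 11:08 AM.
From 11:00 AM to 11:08 AM is 8 minutes.

8 minutes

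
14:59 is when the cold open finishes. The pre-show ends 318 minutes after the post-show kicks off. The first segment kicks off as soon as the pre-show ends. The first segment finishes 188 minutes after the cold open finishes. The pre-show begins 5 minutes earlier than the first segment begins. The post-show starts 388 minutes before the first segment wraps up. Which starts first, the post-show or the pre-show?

The first segment ends at 14:59 + 188 min = 18:07.
The post-show starts at 18:07 − 388 min = 11:39.
The pre-show ends at 11:39 + 318 min = 16:57.
So the first segment starts at 16:57.
The pre-show starts at 16:57 − 5 min = 16:52.
The post-show starts at 11:39 and the pre-show starts at 16:52, so the post-show is first.

the post-show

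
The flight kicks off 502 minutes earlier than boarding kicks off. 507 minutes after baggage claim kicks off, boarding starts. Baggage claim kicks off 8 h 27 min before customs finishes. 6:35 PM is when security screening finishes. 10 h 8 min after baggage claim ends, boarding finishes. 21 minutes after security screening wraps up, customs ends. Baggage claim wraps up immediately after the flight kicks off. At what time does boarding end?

Customs ends at 6:35 PM + 21 min = 6:56 PM.
Baggage claim starts at 6:56 PM − 507 min = 10:29 AM.
Boarding starts at 10:29 AM + 507 min = 6:56 PM.
The flight starts at 6:56 PM − 502 min = 10:34 AM.
So baggage claim ends at 10:34 AM.
Boarding ends at 10:34 AM + 608 min = 8:42 PM.

8:42 PM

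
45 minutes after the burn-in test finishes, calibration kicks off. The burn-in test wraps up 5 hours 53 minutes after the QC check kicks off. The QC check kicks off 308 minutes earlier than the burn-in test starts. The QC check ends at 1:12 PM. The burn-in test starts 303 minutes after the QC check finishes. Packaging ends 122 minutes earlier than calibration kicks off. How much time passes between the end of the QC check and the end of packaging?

271 minutes

The burn-in test starts at 1:12 PM + 303 min = 6:15 PM.
The QC check starts at 6:15 PM − 308 min = 1:07 PM.
The burn-in test ends at 1:07 PM + 353 min = 7:00 PM.
Calibration starts at 7:00 PM + 45 min = 7:45 PM.
Packaging ends at 7:45 PM − 122 min = 5:43 PM.
From 1:12 PM to 5:43 PM is 271 minutes.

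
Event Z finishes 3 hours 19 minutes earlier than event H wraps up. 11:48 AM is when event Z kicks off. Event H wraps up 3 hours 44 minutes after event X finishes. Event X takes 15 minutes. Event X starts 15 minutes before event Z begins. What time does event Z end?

Event X starts at 11:48 AM − 15 min = 11:33 AM.
Event X ends at 11:33 AM + 15 min = 11:48 AM.
Event H ends at 11:48 AM + 224 min = 3:32 PM.
Event Z ends at 3:32 PM − 199 min = 12:13 PM.

12:13 PM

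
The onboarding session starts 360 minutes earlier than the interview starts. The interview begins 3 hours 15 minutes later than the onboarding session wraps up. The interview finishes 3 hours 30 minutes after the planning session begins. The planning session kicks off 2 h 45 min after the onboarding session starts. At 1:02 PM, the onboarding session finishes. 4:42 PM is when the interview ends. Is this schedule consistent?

No

The interview starts at 1:02 PM + 195 min = 4:17 PM.
The onboarding session starts at 4:17 PM − 360 min = 10:17 AM.
The planning session starts at 10:17 AM + 165 min = 1:02 PM.
The interview ends at 1:02 PM + 210 min = 4:32 PM.
But the interview is also said to end at 4:42 PM — a 10-minute conflict.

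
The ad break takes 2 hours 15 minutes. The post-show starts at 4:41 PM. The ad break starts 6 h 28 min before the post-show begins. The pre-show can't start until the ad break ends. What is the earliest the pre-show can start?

The ad break starts at 4:41 PM − 388 min = 10:13 AM.
The ad break ends at 10:13 AM + 135 min = 12:28 PM.
The pre-show is bounded by the ad break, so the earliest it can start is 12:28 PM.

12:28 PM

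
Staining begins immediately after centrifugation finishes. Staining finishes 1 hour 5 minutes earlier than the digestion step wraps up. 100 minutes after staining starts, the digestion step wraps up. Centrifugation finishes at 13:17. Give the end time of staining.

13:52

Staining starts at 13:17.
The digestion step ends at 13:17 + 100 min = 14:57.
Staining ends at 14:57 − 65 min = 13:52.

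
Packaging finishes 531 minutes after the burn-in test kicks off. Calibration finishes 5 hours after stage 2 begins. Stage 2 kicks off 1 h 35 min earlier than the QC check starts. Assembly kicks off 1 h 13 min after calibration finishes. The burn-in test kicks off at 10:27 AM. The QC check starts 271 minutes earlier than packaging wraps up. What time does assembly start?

Packaging ends at 10:27 AM + 531 min = 7:18 PM.
The QC check starts at 7:18 PM − 271 min = 2:47 PM.
Stage 2 starts at 2:47 PM − 95 min = 1:12 PM.
Calibration ends at 1:12 PM + 300 min = 6:12 PM.
Assembly starts at 6:12 PM + 73 min = 7:25 PM.

7:25 PM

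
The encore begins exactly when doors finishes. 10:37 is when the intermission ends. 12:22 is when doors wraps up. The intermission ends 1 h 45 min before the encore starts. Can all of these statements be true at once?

Yes

The encore starts at 12:22.
The intermission ends at 12:22 − 105 min = 10:37.
That matches the stated 10:37, so the schedule is consistent.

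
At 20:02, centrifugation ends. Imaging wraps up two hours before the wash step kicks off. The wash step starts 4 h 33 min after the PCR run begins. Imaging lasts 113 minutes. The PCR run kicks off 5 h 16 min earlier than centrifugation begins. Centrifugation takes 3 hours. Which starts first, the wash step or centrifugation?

Centrifugation starts at 20:02 − 180 min = 17:02.
The PCR run starts at 17:02 − 316 min = 11:46.
The wash step starts at 11:46 + 273 min = 16:19.
The wash step starts at 16:19 and centrifugation starts at 17:02, so the wash step is first.

the wash step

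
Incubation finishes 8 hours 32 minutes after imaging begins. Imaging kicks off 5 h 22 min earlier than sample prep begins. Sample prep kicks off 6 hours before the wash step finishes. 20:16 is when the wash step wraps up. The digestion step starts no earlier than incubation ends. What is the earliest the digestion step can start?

17:26

Sample prep starts at 20:16 − 360 min = 14:16.
Imaging starts at 14:16 − 322 min = 08:54.
Incubation ends at 08:54 + 512 min = 17:26.
The digestion step is bounded by incubation, so the earliest it can start is 17:26.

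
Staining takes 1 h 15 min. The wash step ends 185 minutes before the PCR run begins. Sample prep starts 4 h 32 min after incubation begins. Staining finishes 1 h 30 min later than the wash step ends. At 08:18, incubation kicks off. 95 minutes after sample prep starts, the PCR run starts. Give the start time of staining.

Sample prep starts at 08:18 + 272 min = 12:50.
The PCR run starts at 12:50 + 95 min = 14:25.
The wash step ends at 14:25 − 185 min = 11:20.
Staining ends at 11:20 + 90 min = 12:50.
Staining starts at 12:50 − 75 min = 11:35.

11:35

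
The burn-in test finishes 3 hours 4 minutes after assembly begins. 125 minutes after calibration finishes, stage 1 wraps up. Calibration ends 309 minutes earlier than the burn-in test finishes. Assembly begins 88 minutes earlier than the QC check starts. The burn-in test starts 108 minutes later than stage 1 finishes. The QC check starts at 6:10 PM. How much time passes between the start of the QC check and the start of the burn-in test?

Assembly starts at 6:10 PM − 88 min = 4:42 PM.
The burn-in test ends at 4:42 PM + 184 min = 7:46 PM.
Calibration ends at 7:46 PM − 309 min = 2:37 PM.
Stage 1 ends at 2:37 PM + 125 min = 4:42 PM.
The burn-in test starts at 4:42 PM + 108 min = 6:30 PM.
From 6:10 PM to 6:30 PM is 20 minutes.

20 minutes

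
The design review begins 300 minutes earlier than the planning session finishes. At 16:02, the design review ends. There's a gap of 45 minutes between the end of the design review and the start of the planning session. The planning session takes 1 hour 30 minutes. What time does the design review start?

13:17

The planning session starts at 16:02 + 45 min = 16:47.
The planning session ends at 16:47 + 90 min = 18:17.
The design review starts at 18:17 − 300 min = 13:17.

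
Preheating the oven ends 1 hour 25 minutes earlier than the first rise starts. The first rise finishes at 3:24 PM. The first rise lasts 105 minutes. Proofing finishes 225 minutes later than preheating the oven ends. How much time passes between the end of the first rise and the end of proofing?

35 minutes

The first rise starts at 3:24 PM − 105 min = 1:39 PM.
Preheating the oven ends at 1:39 PM − 85 min = 12:14 PM.
Proofing ends at 12:14 PM + 225 min = 3:59 PM.
From 3:24 PM to 3:59 PM is 35 minutes.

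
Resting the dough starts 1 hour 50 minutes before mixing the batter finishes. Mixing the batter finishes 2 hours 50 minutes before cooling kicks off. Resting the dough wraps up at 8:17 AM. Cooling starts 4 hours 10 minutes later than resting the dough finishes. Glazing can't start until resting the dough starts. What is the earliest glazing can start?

Cooling starts at 8:17 AM + 250 min = 12:27 PM.
Mixing the batter ends at 12:27 PM − 170 min = 9:37 AM.
Resting the dough starts at 9:37 AM − 110 min = 7:47 AM.
Glazing is bounded by resting the dough, so the earliest it can start is 7:47 AM.

7:47 AM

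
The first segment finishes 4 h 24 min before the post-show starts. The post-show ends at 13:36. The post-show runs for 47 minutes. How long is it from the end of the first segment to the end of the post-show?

311 minutes

The post-show starts at 13:36 − 47 min = 12:49.
The first segment ends at 12:49 − 264 min = 08:25.
From 08:25 to 13:36 is 311 minutes.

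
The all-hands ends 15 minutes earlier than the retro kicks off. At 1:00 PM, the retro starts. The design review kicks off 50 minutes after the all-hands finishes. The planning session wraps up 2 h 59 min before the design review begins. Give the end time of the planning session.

10:36 AM

The all-hands ends at 1:00 PM − 15 min = 12:45 PM.
The design review starts at 12:45 PM + 50 min = 1:35 PM.
The planning session ends at 1:35 PM − 179 min = 10:36 AM.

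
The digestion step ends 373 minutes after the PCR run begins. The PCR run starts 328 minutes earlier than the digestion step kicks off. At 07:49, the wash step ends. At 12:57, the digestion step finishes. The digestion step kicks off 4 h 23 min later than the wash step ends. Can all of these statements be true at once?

Yes

The digestion step starts at 07:49 + 263 min = 12:12.
The PCR run starts at 12:12 − 328 min = 06:44.
The digestion step ends at 06:44 + 373 min = 12:57.
That matches the stated 12:57, so the schedule is consistent.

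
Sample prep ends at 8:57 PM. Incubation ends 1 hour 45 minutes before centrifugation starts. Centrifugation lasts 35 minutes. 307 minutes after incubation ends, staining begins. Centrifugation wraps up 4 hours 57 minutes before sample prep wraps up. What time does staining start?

Centrifugation ends at 8:57 PM − 297 min = 4:00 PM.
Centrifugation starts at 4:00 PM − 35 min = 3:25 PM.
Incubation ends at 3:25 PM − 105 min = 1:40 PM.
Staining starts at 1:40 PM + 307 min = 6:47 PM.

6:47 PM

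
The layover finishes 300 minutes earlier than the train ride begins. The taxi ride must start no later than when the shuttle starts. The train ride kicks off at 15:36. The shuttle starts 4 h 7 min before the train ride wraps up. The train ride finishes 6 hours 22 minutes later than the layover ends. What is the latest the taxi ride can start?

The layover ends at 15:36 − 300 min = 10:36.
The train ride ends at 10:36 + 382 min = 16:58.
The shuttle starts at 16:58 − 247 min = 12:51.
The taxi ride is bounded by the shuttle, so the latest it can start is 12:51.

12:51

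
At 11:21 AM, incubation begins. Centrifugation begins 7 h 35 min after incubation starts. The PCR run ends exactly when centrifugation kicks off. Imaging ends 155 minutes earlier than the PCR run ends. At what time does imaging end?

Centrifugation starts at 11:21 AM + 455 min = 6:56 PM.
So the PCR run ends at 6:56 PM.
Imaging ends at 6:56 PM − 155 min = 4:21 PM.

4:21 PM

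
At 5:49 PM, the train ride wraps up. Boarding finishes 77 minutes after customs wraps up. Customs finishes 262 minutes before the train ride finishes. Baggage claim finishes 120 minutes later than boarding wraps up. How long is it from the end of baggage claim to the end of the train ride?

1 h 5 min

Customs ends at 5:49 PM − 262 min = 1:27 PM.
Boarding ends at 1:27 PM + 77 min = 2:44 PM.
Baggage claim ends at 2:44 PM + 120 min = 4:44 PM.
From 4:44 PM to 5:49 PM is 1 h 5 min.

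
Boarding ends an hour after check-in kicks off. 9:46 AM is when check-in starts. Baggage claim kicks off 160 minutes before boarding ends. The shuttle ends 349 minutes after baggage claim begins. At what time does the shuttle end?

Boarding ends at 9:46 AM + 60 min = 10:46 AM.
Baggage claim starts at 10:46 AM − 160 min = 8:06 AM.
The shuttle ends at 8:06 AM + 349 min = 1:55 PM.

1:55 PM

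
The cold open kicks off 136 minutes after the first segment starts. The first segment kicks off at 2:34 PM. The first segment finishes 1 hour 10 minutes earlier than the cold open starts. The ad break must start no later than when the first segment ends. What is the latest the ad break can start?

The cold open starts at 2:34 PM + 136 min = 4:50 PM.
The first segment ends at 4:50 PM − 70 min = 3:40 PM.
The ad break is bounded by the first segment, so the latest it can start is 3:40 PM.

3:40 PM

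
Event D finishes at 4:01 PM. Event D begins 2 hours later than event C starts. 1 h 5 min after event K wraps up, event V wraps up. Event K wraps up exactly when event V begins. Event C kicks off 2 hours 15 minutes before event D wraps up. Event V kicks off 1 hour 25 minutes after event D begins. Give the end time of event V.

6:16 PM

Event C starts at 4:01 PM − 135 min = 1:46 PM.
Event D starts at 1:46 PM + 120 min = 3:46 PM.
Event V starts at 3:46 PM + 85 min = 5:11 PM.
So event K ends at 5:11 PM.
Event V ends at 5:11 PM + 65 min = 6:16 PM.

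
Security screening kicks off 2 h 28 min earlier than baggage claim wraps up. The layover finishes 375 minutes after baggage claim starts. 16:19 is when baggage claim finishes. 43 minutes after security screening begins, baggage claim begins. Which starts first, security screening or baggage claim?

security screening

Security screening starts at 16:19 − 148 min = 13:51.
Baggage claim starts at 13:51 + 43 min = 14:34.
Security screening starts at 13:51 and baggage claim starts at 14:34, so security screening is first.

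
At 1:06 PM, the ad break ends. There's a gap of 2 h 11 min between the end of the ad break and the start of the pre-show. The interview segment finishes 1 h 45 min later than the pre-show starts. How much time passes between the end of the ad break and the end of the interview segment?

The pre-show starts at 1:06 PM + 131 min = 3:17 PM.
The interview segment ends at 3:17 PM + 105 min = 5:02 PM.
From 1:06 PM to 5:02 PM is 3 h 56 min.

3 h 56 min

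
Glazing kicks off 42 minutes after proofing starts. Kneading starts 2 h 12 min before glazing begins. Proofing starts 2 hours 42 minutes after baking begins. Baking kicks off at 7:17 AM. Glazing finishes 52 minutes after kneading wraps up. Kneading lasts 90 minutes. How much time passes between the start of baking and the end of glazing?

3 h 34 min

Proofing starts at 7:17 AM + 162 min = 9:59 AM.
Glazing starts at 9:59 AM + 42 min = 10:41 AM.
Kneading starts at 10:41 AM − 132 min = 8:29 AM.
Kneading ends at 8:29 AM + 90 min = 9:59 AM.
Glazing ends at 9:59 AM + 52 min = 10:51 AM.
From 7:17 AM to 10:51 AM is 3 h 34 min.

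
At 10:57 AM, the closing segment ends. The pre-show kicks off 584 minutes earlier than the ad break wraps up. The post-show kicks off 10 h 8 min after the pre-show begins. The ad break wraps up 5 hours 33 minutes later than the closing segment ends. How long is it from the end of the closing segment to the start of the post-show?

357 minutes

The ad break ends at 10:57 AM + 333 min = 4:30 PM.
The pre-show starts at 4:30 PM − 584 min = 6:46 AM.
The post-show starts at 6:46 AM + 608 min = 4:54 PM.
From 10:57 AM to 4:54 PM is 357 minutes.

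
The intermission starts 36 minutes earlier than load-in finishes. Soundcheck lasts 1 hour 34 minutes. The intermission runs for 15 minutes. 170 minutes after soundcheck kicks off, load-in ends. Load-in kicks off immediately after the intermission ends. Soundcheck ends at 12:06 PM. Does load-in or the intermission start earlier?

Soundcheck starts at 12:06 PM − 94 min = 10:32 AM.
Load-in ends at 10:32 AM + 170 min = 1:22 PM.
The intermission starts at 1:22 PM − 36 min = 12:46 PM.
The intermission ends at 12:46 PM + 15 min = 1:01 PM.
So load-in starts at 1:01 PM.
Load-in starts at 1:01 PM and the intermission starts at 12:46 PM, so the intermission is first.

the intermission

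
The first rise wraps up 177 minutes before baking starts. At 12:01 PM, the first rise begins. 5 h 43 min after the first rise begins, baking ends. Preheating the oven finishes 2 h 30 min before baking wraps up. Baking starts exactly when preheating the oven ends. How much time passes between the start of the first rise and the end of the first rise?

16 minutes

Baking ends at 12:01 PM + 343 min = 5:44 PM.
Preheating the oven ends at 5:44 PM − 150 min = 3:14 PM.
So baking starts at 3:14 PM.
The first rise ends at 3:14 PM − 177 min = 12:17 PM.
From 12:01 PM to 12:17 PM is 16 minutes.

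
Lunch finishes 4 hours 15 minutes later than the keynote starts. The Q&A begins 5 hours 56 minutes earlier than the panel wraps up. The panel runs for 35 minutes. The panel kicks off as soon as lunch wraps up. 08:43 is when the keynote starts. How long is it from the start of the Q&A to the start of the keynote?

Lunch ends at 08:43 + 255 min = 12:58.
So the panel starts at 12:58.
The panel ends at 12:58 + 35 min = 13:33.
The Q&A starts at 13:33 − 356 min = 07:37.
From 07:37 to 08:43 is 1 hour 6 minutes.

1 hour 6 minutes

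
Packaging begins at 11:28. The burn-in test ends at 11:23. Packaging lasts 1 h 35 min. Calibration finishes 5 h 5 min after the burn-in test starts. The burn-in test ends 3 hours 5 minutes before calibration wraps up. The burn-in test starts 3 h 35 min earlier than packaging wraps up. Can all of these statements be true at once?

Packaging ends at 11:28 + 95 min = 13:03.
The burn-in test starts at 13:03 − 215 min = 09:28.
Calibration ends at 09:28 + 305 min = 14:33.
The burn-in test ends at 14:33 − 185 min = 11:28.
But the burn-in test is also said to end at 11:23 — a 5-minute conflict.

No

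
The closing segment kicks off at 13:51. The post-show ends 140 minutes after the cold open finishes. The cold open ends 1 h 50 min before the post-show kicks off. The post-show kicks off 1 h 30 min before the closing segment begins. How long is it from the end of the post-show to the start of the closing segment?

The post-show starts at 13:51 − 90 min = 12:21.
The cold open ends at 12:21 − 110 min = 10:31.
The post-show ends at 10:31 + 140 min = 12:51.
From 12:51 to 13:51 is 60 minutes.

60 minutes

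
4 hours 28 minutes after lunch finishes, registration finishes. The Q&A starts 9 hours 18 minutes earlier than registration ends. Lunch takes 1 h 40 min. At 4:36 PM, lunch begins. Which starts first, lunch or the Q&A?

the Q&A

Lunch ends at 4:36 PM + 100 min = 6:16 PM.
Registration ends at 6:16 PM + 268 min = 10:44 PM.
The Q&A starts at 10:44 PM − 558 min = 1:26 PM.
Lunch starts at 4:36 PM and the Q&A starts at 1:26 PM, so the Q&A is first.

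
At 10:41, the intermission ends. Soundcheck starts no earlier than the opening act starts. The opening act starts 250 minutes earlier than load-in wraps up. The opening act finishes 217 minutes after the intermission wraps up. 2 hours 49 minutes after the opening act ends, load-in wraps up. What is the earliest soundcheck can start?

12:57

The opening act ends at 10:41 + 217 min = 14:18.
Load-in ends at 14:18 + 169 min = 17:07.
The opening act starts at 17:07 − 250 min = 12:57.
Soundcheck is bounded by the opening act, so the earliest it can start is 12:57.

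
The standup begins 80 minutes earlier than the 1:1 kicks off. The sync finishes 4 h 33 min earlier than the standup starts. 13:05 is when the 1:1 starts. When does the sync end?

The standup starts at 13:05 − 80 min = 11:45.
The sync ends at 11:45 − 273 min = 07:12.

07:12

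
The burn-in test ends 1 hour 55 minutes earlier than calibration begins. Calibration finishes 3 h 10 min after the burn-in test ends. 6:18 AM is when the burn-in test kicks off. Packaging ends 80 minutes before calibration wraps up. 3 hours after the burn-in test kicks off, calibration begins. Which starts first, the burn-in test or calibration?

the burn-in test

Calibration starts at 6:18 AM + 180 min = 9:18 AM.
The burn-in test starts at 6:18 AM and calibration starts at 9:18 AM, so the burn-in test is first.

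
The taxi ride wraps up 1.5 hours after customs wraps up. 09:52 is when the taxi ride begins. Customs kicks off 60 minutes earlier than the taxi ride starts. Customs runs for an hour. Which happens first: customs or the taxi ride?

Customs starts at 09:52 − 60 min = 08:52.
Customs starts at 08:52 and the taxi ride starts at 09:52, so customs is first.

customs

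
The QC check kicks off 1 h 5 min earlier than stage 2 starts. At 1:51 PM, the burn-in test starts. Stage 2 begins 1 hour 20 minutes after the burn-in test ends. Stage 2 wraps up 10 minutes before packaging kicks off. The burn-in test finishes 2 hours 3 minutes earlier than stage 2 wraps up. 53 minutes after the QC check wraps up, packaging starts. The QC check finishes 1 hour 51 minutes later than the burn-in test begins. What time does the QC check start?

The QC check ends at 1:51 PM + 111 min = 3:42 PM.
Packaging starts at 3:42 PM + 53 min = 4:35 PM.
Stage 2 ends at 4:35 PM − 10 min = 4:25 PM.
The burn-in test ends at 4:25 PM − 123 min = 2:22 PM.
Stage 2 starts at 2:22 PM + 80 min = 3:42 PM.
The QC check starts at 3:42 PM − 65 min = 2:37 PM.

2:37 PM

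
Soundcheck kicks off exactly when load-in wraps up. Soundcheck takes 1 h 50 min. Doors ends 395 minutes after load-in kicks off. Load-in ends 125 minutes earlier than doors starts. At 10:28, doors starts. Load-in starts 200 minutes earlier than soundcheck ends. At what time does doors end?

Load-in ends at 10:28 − 125 min = 08:23.
So soundcheck starts at 08:23.
Soundcheck ends at 08:23 + 110 min = 10:13.
Load-in starts at 10:13 − 200 min = 06:53.
Doors ends at 06:53 + 395 min = 13:28.

13:28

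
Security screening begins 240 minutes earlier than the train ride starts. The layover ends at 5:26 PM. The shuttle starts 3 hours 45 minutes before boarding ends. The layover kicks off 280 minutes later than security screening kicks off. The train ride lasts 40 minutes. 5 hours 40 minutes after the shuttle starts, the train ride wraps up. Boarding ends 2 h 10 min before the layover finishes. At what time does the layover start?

Boarding ends at 5:26 PM − 130 min = 3:16 PM.
The shuttle starts at 3:16 PM − 225 min = 11:31 AM.
The train ride ends at 11:31 AM + 340 min = 5:11 PM.
The train ride starts at 5:11 PM − 40 min = 4:31 PM.
Security screening starts at 4:31 PM − 240 min = 12:31 PM.
The layover starts at 12:31 PM + 280 min = 5:11 PM.

5:11 PM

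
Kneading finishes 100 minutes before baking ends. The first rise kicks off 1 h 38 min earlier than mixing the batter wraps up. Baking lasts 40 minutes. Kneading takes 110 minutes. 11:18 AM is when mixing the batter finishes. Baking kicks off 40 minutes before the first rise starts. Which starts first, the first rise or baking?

baking

The first rise starts at 11:18 AM − 98 min = 9:40 AM.
Baking starts at 9:40 AM − 40 min = 9:00 AM.
The first rise starts at 9:40 AM and baking starts at 9:00 AM, so baking is first.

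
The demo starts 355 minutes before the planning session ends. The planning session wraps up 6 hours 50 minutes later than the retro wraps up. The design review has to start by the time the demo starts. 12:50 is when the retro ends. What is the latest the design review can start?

The planning session ends at 12:50 + 410 min = 19:40.
The demo starts at 19:40 − 355 min = 13:45.
The design review is bounded by the demo, so the latest it can start is 13:45.

13:45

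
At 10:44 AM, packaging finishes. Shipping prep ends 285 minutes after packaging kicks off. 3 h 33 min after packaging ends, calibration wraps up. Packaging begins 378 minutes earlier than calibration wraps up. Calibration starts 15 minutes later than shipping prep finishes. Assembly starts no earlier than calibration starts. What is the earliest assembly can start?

12:59 PM

Calibration ends at 10:44 AM + 213 min = 2:17 PM.
Packaging starts at 2:17 PM − 378 min = 7:59 AM.
Shipping prep ends at 7:59 AM + 285 min = 12:44 PM.
Calibration starts at 12:44 PM + 15 min = 12:59 PM.
Assembly is bounded by calibration, so the earliest it can start is 12:59 PM.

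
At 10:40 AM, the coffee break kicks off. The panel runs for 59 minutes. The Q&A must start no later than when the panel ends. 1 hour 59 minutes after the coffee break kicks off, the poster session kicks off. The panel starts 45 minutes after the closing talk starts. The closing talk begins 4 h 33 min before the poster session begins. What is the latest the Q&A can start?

9:50 AM

The poster session starts at 10:40 AM + 119 min = 12:39 PM.
The closing talk starts at 12:39 PM − 273 min = 8:06 AM.
The panel starts at 8:06 AM + 45 min = 8:51 AM.
The panel ends at 8:51 AM + 59 min = 9:50 AM.
The Q&A is bounded by the panel, so the latest it can start is 9:50 AM.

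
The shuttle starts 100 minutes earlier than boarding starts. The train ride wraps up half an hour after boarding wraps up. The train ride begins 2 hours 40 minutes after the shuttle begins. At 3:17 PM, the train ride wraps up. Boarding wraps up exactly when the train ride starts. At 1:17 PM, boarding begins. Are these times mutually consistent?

The shuttle starts at 1:17 PM − 100 min = 11:37 AM.
The train ride starts at 11:37 AM + 160 min = 2:17 PM.
So boarding ends at 2:17 PM.
The train ride ends at 2:17 PM + 30 min = 2:47 PM.
But the train ride is also said to end at 3:17 PM — a 30-minute conflict.

No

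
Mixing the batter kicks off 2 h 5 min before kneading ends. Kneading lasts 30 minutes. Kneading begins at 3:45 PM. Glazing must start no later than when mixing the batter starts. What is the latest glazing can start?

2:10 PM

Kneading ends at 3:45 PM + 30 min = 4:15 PM.
Mixing the batter starts at 4:15 PM − 125 min = 2:10 PM.
Glazing is bounded by mixing the batter, so the latest it can start is 2:10 PM.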